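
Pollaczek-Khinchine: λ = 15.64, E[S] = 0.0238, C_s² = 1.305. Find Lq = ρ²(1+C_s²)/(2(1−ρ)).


ρ = λ·E[S] = 15.64·0.0238 = 0.3722
Lq = ρ²(1+C_s²)/(2(1−ρ)) = 0.1386·(1+1.305)/(2·0.6278)
= 0.1386·2.3050/1.2555 = 0.25437

Final: 0.25437


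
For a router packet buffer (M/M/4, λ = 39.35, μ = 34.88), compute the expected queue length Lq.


a = λ/μ = 1.1282; ρ = a/4 = 0.2820
P₀ = 0.322806
Lq = P₀·a^c·ρ / (c!·(1−ρ)²) = 0.322806·1.61984·0.2820/(24·0.51547)
= 0.01192

Final: 0.01192


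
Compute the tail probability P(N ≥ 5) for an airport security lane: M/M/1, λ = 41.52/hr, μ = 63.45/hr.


ρ = 41.52/63.45 = 0.6544
P(N ≥ n) = ρ^n = 0.6544^5 = 0.119985

Final: 0.119985


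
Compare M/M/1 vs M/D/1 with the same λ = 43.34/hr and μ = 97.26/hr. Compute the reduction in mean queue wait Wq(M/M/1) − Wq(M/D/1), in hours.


ρ = 43.34/97.26 = 0.4456
Wq(M/M/1) = ρ/(μ−λ) = 0.4456/53.92 = 0.008264 hr
Wq(M/D/1) = ρ/(2(μ−λ)) = 0.004132 hr
Savings = 0.008264 − 0.004132 = 0.004132 hr

Final: 0.004132 hr


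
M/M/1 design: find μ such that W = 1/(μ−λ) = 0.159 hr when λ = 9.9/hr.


W = 1/(μ−λ) ⇒ μ − λ = 1/W = 1/0.159 = 6.2893
μ = λ + 1/W = 9.9 + 6.2893 = 16.1893 per hr

Final: 16.1893 /hr


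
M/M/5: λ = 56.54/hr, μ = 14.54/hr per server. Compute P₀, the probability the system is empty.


a = λ/μ = 56.54/14.54 = 3.8886; ρ = a/c = 0.7777
Σ_{k=0}^{4} a^k/k! (terms k=0..4) = 1.00000 + 3.88858 + 7.56054 + 9.79993 + 9.52696 = 31.77601
Tail: a^5/(5!(1−ρ)) = 889.11306/(120·0.2223) = 33.33257
P₀ = 1/(31.77601 + 33.33257) = 1/65.10858 = 0.015359

Final: 0.015359


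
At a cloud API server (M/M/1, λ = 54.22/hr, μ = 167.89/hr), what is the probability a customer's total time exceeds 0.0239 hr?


W ~ Exponential(μ−λ) for M/M/1.
μ − λ = 167.89 − 54.22 = 113.6700
P(W > t) = e^{−(μ−λ)t} = e^{−2.7167} = 0.066092

Final: 0.066092


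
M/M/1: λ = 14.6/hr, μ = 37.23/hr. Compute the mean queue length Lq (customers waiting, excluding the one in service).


ρ = 14.6/37.23 = 0.3922
Lq = ρ²/(1−ρ) = 0.1538/0.6078 = 0.2530

Final: 0.2530


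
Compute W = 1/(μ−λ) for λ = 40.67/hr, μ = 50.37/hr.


W = 1/(μ−λ) = 1/(50.37 − 40.67) = 1/9.70 = 0.1031 hr

Final: 0.1031 hr


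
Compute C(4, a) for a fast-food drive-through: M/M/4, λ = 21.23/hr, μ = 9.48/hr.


a = λ/μ = 2.2395; ρ = a/4 = 0.5599
P₀ = 0.100001 (from M/M/c formula)
C(c,a) = [a^c/(c!(1−ρ))]·P₀ = [25.15166/(24·0.4401)]·0.100001
= 2.38104·0.100001 = 0.238106

Final: 0.238106


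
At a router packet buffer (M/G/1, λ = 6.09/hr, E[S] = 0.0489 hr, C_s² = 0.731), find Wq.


ρ = λ·E[S] = 6.09·0.0489 = 0.2978
E[S²] = E[S]²(1+C_s²) = 0.0489²·(1+0.731) = 0.004139
Wq = λ·E[S²]/(2(1−ρ)) = 6.09·0.004139/(2·0.7022) = 0.01795 hr

Final: 0.01795 hr


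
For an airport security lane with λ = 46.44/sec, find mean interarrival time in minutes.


Mean interarrival time = 1/λ = 1/46.44 second = 0.02153 second
In minutes: 0.02153 × 0.0166667 = 0.0003589 min

Final: 0.0003589 min


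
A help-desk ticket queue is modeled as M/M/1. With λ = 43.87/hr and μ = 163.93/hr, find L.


ρ = λ/μ = 43.87/163.93 = 0.2676
L = ρ/(1−ρ) = 0.2676/(1 − 0.2676) = 0.2676/0.7324 = 0.3654

Final: 0.3654


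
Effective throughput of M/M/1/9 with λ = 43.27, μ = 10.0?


ρ = 4.3270; P_K = (1−ρ)ρ^9/(1−ρ^10) = 0.768893
λ_eff = λ(1 − P_K) = 43.27·(1 − 0.768893) = 43.27·0.231107 = 10.0000 /hr

Final: 10.0000 /hr


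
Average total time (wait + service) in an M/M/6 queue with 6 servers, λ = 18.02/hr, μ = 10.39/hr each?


a = 1.7344; ρ = 0.2891; P₀ = 0.176404
Lq = P₀·a^c·ρ/(c!(1−ρ)²) = 0.003814
Wq = Lq/λ = 0.003814/18.02 = 0.0002116 hr
W = Wq + 1/μ = 0.0002116 + 0.09625 = 0.09646 hr

Final: 0.09646 hr


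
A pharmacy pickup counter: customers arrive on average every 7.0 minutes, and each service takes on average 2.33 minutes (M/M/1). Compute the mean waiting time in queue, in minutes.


λ = 60/7.0 = 8.5714 /hr
μ = 60/2.33 = 25.7511 /hr
ρ = λ/μ = 8.5714/25.7511 = 0.3329
Wq = ρ/(μ−λ) = 0.3329/(25.7511−8.5714) = 0.01938 hr
In minutes: 0.01938·60 = 1.163 min

Final: 1.163 min


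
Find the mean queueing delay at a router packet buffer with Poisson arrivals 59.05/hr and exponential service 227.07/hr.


ρ = 59.05/227.07 = 0.2601
Wq = ρ/(μ−λ) = 0.2601/(227.07 − 59.05) = 0.2601/168.02 = 0.001548 hr

Final: 0.001548 hr


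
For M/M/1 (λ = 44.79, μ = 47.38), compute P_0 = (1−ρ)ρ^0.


ρ = 44.79/47.38 = 0.9453
P_n = (1−ρ)·ρ^n = (1 − 0.9453)·0.9453^0 = 0.05466·1.000000 = 0.054664

Final: 0.054664


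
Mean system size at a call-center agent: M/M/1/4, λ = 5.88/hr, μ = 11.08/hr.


ρ = 5.88/11.08 = 0.5307
L = ρ[1 − (K+1)ρ^K + Kρ^(K+1)] / [(1−ρ)(1−ρ^(K+1))]
Numerator: 0.5307·(1 − 5·0.079314 + 4·0.042091) = 0.409580
Denominator: (0.4693)·(0.957909) = 0.449560
L = 0.409580/0.449560 = 0.9111

Final: 0.9111


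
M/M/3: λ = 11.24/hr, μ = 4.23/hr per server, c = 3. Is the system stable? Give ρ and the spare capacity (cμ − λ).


Total capacity cμ = 3·4.23 = 12.69/hr
ρ = λ/(cμ) = 11.24/12.69 = 0.8857
Stable ⇔ ρ < 1: YES
Spare capacity = cμ − λ = 12.69 − 11.24 = 1.45/hr

Final: ρ = 0.8857; stable; margin = 1.45/hr


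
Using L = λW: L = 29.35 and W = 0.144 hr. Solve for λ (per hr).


λ = L/W = 29.35/0.144 = 203.8194 /hr

Final: 203.8194 /hr


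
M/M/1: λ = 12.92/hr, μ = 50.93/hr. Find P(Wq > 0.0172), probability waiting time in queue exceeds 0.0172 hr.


ρ = 12.92/50.93 = 0.2537
P(Wq > t) = ρ·e^{−(μ−λ)t} = 0.2537·e^{−0.6538}
= 0.2537·0.520080 = 0.131935

Final: 0.131935


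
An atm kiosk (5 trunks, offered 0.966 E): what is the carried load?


B(5,0.966) = 0.002669 (Erlang-B)
Carried load = a(1 − B) = 0.966·(1 − 0.002669) = 0.966·0.997331 = 0.9634 E

Final: 0.9634 Erlangs


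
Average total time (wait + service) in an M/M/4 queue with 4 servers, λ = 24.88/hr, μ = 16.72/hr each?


a = 1.4880; ρ = 0.3720; P₀ = 0.223732
Lq = P₀·a^c·ρ/(c!(1−ρ)²) = 0.04311
Wq = Lq/λ = 0.04311/24.88 = 0.001733 hr
W = Wq + 1/μ = 0.001733 + 0.05981 = 0.06154 hr

Final: 0.06154 hr


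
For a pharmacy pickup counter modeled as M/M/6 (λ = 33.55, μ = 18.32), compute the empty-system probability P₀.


a = λ/μ = 33.55/18.32 = 1.8313; ρ = a/c = 0.3052
Σ_{k=0}^{5} a^k/k! (terms k=0..5) = 1.00000 + 1.83133 + 1.67689 + 1.02365 + 0.46866 + 0.17165 = 6.17218
Tail: a^6/(6!(1−ρ)) = 37.72266/(720·0.6948) = 0.07541
P₀ = 1/(6.17218 + 0.07541) = 1/6.24759 = 0.160062

Final: 0.160062


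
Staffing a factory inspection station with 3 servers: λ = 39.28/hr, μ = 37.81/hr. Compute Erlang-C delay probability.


a = λ/μ = 1.0389; ρ = a/3 = 0.3463
P₀ = 0.349116 (from M/M/c formula)
C(c,a) = [a^c/(c!(1−ρ))]·P₀ = [1.12123/(6·0.6537)]·0.349116
= 0.28586·0.349116 = 0.099800

Final: 0.099800


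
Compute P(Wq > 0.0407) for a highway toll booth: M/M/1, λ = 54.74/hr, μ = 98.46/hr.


ρ = 54.74/98.46 = 0.5560
P(Wq > t) = ρ·e^{−(μ−λ)t} = 0.5560·e^{−1.7794}
= 0.5560·0.168739 = 0.093812

Final: 0.093812


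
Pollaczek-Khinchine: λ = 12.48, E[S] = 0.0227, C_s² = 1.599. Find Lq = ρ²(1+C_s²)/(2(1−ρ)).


ρ = λ·E[S] = 12.48·0.0227 = 0.2833
Lq = ρ²(1+C_s²)/(2(1−ρ)) = 0.08026·(1+1.599)/(2·0.7167)
= 0.08026·2.5990/1.4334 = 0.14552

Final: 0.14552


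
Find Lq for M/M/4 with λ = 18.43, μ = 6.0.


a = λ/μ = 3.0717; ρ = a/4 = 0.7679
P₀ = 0.033782
Lq = P₀·a^c·ρ / (c!·(1−ρ)²) = 0.033782·89.02179·0.7679/(24·0.05386)
= 1.78646

Final: 1.78646


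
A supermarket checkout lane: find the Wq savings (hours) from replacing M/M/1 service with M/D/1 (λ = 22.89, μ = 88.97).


ρ = 22.89/88.97 = 0.2573
Wq(M/M/1) = ρ/(μ−λ) = 0.2573/66.08 = 0.003893 hr
Wq(M/D/1) = ρ/(2(μ−λ)) = 0.001947 hr
Savings = 0.003893 − 0.001947 = 0.001947 hr

Final: 0.001947 hr


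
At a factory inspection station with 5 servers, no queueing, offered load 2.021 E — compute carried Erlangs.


B(5,2.021) = 0.037891 (Erlang-B)
Carried load = a(1 − B) = 2.021·(1 − 0.037891) = 2.021·0.962109 = 1.9444 E

Final: 1.9444 Erlangs


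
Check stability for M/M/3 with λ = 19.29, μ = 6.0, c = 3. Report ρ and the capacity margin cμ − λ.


Total capacity cμ = 3·6.0 = 18.00/hr
ρ = λ/(cμ) = 19.29/18.00 = 1.0717
Stable ⇔ ρ < 1: NO
Spare capacity = cμ − λ = 18.00 − 19.29 = -1.29/hr

Final: ρ = 1.0717; unstable; margin = -1.29/hr


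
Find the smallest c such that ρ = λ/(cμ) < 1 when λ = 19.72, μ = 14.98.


Stability requires cμ > λ ⇔ c > λ/μ.
λ/μ = 19.72/14.98 = 1.3164
Minimum integer c = ⌊1.3164⌋ + 1 = 2
Check: 2·14.98 = 29.96 > 19.72, while 1·14.98 = 14.98 ≤ 19.72

Final: 2 servers


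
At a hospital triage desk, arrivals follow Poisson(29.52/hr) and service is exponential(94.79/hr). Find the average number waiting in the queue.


ρ = 29.52/94.79 = 0.3114
Lq = ρ²/(1−ρ) = 0.09699/0.6886 = 0.1408

Final: 0.1408


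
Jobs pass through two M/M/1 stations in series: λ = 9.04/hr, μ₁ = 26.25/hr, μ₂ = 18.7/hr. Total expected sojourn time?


Each node sees arrival rate λ = 9.04/hr (tandem ⇒ throughput preserved).
W₁ = 1/(μ₁−λ) = 1/(26.25−9.04) = 0.05811 hr
W₂ = 1/(μ₂−λ) = 1/(18.7−9.04) = 0.10352 hr
W_total = W₁ + W₂ = 0.05811 + 0.10352 = 0.16163 hr

Final: 0.16163 hr


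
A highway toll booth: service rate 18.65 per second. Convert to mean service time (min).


Mean service time = 1/μ = 1/18.65 second = 0.05362 second
In minutes: 0.05362 × 0.0166667 = 0.0008937 min

Final: 0.0008937 min


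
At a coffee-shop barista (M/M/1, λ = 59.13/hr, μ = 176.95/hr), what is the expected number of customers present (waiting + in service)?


ρ = λ/μ = 59.13/176.95 = 0.3342
L = ρ/(1−ρ) = 0.3342/(1 − 0.3342) = 0.3342/0.6658 = 0.5019

Final: 0.5019


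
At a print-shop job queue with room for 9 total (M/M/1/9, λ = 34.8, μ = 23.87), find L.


ρ = 34.8/23.87 = 1.4579
L = ρ[1 − (K+1)ρ^K + Kρ^(K+1)] / [(1−ρ)(1−ρ^(K+1))]
Numerator: 1.4579·(1 − 10·29.753730 + 9·43.377873) = 136.843381
Denominator: (-0.4579)·(-42.377873) = 19.404698
L = 136.843381/19.404698 = 7.0521

Final: 7.0521


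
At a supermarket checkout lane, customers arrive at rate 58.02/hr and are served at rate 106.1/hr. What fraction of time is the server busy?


ρ = λ/μ = 58.02/106.1 = 0.5468

Final: 0.5468


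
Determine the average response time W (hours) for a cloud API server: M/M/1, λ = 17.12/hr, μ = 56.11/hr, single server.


W = 1/(μ−λ) = 1/(56.11 − 17.12) = 1/38.99 = 0.02565 hr

Final: 0.02565 hr


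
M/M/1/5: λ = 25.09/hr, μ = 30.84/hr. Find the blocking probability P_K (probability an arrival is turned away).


ρ = λ/μ = 25.09/30.84 = 0.8136
P_K = (1−ρ)ρ^K/(1−ρ^(K+1)) = (0.1864·0.356395)/(1 − 0.289946)
= 0.066448/0.710054 = 0.093582

Final: 0.093582


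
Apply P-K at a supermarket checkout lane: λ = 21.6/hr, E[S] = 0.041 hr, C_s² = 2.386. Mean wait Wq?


ρ = λ·E[S] = 21.6·0.041 = 0.8856
E[S²] = E[S]²(1+C_s²) = 0.041²·(1+2.386) = 0.005692
Wq = λ·E[S²]/(2(1−ρ)) = 21.6·0.005692/(2·0.1144) = 0.53734 hr

Final: 0.53734 hr


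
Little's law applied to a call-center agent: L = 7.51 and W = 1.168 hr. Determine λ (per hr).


λ = L/W = 7.51/1.168 = 6.4298 /hr

Final: 6.4298 /hr


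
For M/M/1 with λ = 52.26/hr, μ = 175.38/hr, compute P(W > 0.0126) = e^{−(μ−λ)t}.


W ~ Exponential(μ−λ) for M/M/1.
μ − λ = 175.38 − 52.26 = 123.1200
P(W > t) = e^{−(μ−λ)t} = e^{−1.5513} = 0.211970

Final: 0.211970


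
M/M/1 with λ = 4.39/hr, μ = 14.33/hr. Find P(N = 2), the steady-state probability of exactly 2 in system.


ρ = 4.39/14.33 = 0.3064
P_n = (1−ρ)·ρ^n = (1 − 0.3064)·0.3064^2 = 0.6936·0.093851 = 0.065099

Final: 0.065099


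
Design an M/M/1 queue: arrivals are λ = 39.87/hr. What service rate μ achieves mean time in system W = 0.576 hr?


W = 1/(μ−λ) ⇒ μ − λ = 1/W = 1/0.576 = 1.7361
μ = λ + 1/W = 39.87 + 1.7361 = 41.6061 per hr

Final: 41.6061 /hr


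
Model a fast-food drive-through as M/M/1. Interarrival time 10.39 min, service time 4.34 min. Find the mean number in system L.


λ = 60/10.39 = 5.7748 /hr
μ = 60/4.34 = 13.8249 /hr
ρ = λ/μ = 5.7748/13.8249 = 0.4177
L = ρ/(1−ρ) = 0.4177/0.5823 = 0.7174

Final: 0.7174


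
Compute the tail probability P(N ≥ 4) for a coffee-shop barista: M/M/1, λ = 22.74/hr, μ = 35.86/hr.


ρ = 22.74/35.86 = 0.6341
P(N ≥ n) = ρ^n = 0.6341^4 = 0.161704

Final: 0.161704


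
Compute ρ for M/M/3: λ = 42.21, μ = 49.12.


ρ = λ/(cμ) = 42.21/(3·49.12) = 42.21/147.36 = 0.2864

Final: 0.2864


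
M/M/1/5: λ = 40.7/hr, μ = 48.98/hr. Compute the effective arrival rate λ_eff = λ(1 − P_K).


ρ = 0.8310; P_K = (1−ρ)ρ^5/(1−ρ^6) = 0.099837
λ_eff = λ(1 − P_K) = 40.7·(1 − 0.099837) = 40.7·0.900163 = 36.6366 /hr

Final: 36.6366 /hr


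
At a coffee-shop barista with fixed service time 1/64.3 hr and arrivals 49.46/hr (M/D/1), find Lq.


ρ = 49.46/64.3 = 0.7692
M/D/1: Lq = ρ²/(2(1−ρ)) = 0.5917/(2·0.2308) = 1.28184

Final: 1.28184


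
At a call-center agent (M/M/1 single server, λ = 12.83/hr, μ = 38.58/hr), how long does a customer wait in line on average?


ρ = 12.83/38.58 = 0.3326
Wq = ρ/(μ−λ) = 0.3326/(38.58 − 12.83) = 0.3326/25.75 = 0.01291 hr

Final: 0.01291 hr


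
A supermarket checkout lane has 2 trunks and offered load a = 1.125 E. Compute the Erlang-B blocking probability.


B(c,a) = (a^c/c!) / Σ_{k=0}^{c} a^k/k!
a^2/2! = 0.632812
Σ terms (k=0..2): 1.00000 + 1.12500 + 0.63281 = 2.757812
B = 0.632812/2.757812 = 0.229462

Final: 0.229462


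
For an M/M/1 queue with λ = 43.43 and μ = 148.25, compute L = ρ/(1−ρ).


ρ = λ/μ = 43.43/148.25 = 0.2930
L = ρ/(1−ρ) = 0.2930/(1 − 0.2930) = 0.2930/0.7070 = 0.4143

Final: 0.4143


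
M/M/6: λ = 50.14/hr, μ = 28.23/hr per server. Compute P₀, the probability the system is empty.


a = λ/μ = 50.14/28.23 = 1.7761; ρ = a/c = 0.2960
Σ_{k=0}^{5} a^k/k! (terms k=0..5) = 1.00000 + 1.77612 + 1.57731 + 0.93383 + 0.41465 + 0.14729 = 5.84921
Tail: a^6/(6!(1−ρ)) = 31.39357/(720·0.7040) = 0.06194
P₀ = 1/(5.84921 + 0.06194) = 1/5.91115 = 0.169172

Final: 0.169172


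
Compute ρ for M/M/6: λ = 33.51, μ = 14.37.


ρ = λ/(cμ) = 33.51/(6·14.37) = 33.51/86.22 = 0.3887

Final: 0.3887


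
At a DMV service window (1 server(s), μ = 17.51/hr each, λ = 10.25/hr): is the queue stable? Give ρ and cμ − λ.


Total capacity cμ = 1·17.51 = 17.51/hr
ρ = λ/(cμ) = 10.25/17.51 = 0.5854
Stable ⇔ ρ < 1: YES
Spare capacity = cμ − λ = 17.51 − 10.25 = 7.26/hr

Final: ρ = 0.5854; stable; margin = 7.26/hr


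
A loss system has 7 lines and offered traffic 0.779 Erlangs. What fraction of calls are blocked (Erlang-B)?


B(c,a) = (a^c/c!) / Σ_{k=0}^{c} a^k/k!
a^7/7! = 0.00003454
Σ terms (k=0..7): 1.00000 + 0.77900 + 0.30342 + 0.07879 + 0.01534 + 0.002391 + 0.0003104 + 0.00003454 = 2.179288
B = 0.00003454/2.179288 = 0.00001585

Final: 0.00001585


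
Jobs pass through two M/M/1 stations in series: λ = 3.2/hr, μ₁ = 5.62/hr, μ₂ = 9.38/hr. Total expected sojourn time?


Each node sees arrival rate λ = 3.2/hr (tandem ⇒ throughput preserved).
W₁ = 1/(μ₁−λ) = 1/(5.62−3.2) = 0.41322 hr
W₂ = 1/(μ₂−λ) = 1/(9.38−3.2) = 0.16181 hr
W_total = W₁ + W₂ = 0.41322 + 0.16181 = 0.57504 hr

Final: 0.57504 hr


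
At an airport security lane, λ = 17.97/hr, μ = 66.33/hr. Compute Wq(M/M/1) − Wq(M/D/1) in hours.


ρ = 17.97/66.33 = 0.2709
Wq(M/M/1) = ρ/(μ−λ) = 0.2709/48.36 = 0.005602 hr
Wq(M/D/1) = ρ/(2(μ−λ)) = 0.002801 hr
Savings = 0.005602 − 0.002801 = 0.002801 hr

Final: 0.002801 hr


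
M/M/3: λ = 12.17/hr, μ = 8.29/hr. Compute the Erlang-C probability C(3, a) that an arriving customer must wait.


a = λ/μ = 1.4680; ρ = a/3 = 0.4893
P₀ = 0.218427 (from M/M/c formula)
C(c,a) = [a^c/(c!(1−ρ))]·P₀ = [3.16379/(6·0.5107)]·0.218427
= 1.03259·0.218427 = 0.225546

Final: 0.225546


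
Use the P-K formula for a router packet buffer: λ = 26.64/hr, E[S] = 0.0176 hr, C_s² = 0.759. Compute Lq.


ρ = λ·E[S] = 26.64·0.0176 = 0.4689
Lq = ρ²(1+C_s²)/(2(1−ρ)) = 0.2198·(1+0.759)/(2·0.5311)
= 0.2198·1.7590/1.0623 = 0.36402

Final: 0.36402


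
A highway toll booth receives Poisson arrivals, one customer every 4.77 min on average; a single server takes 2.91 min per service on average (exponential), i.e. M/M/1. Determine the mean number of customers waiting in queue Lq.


λ = 60/4.77 = 12.5786 /hr
μ = 60/2.91 = 20.6186 /hr
ρ = λ/μ = 12.5786/20.6186 = 0.6101
Lq = ρ²/(1−ρ) = 0.3722/0.3899 = 0.9545

Final: 0.9545


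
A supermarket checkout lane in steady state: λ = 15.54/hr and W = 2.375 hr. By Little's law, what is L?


L = λW = 15.54·2.375 = 36.9075

Final: 36.9075


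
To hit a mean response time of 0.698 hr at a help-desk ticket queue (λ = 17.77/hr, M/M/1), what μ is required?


W = 1/(μ−λ) ⇒ μ − λ = 1/W = 1/0.698 = 1.4327
μ = λ + 1/W = 17.77 + 1.4327 = 19.2027 per hr

Final: 19.2027 /hr


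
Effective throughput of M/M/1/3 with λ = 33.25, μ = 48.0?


ρ = 0.6927; P_K = (1−ρ)ρ^3/(1−ρ^4) = 0.132695
λ_eff = λ(1 − P_K) = 33.25·(1 − 0.132695) = 33.25·0.867305 = 28.8379 /hr

Final: 28.8379 /hr


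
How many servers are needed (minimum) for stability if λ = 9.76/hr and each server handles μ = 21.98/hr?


Stability requires cμ > λ ⇔ c > λ/μ.
λ/μ = 9.76/21.98 = 0.4440
Minimum integer c = ⌊0.4440⌋ + 1 = 1
Check: 1·21.98 = 21.98 > 9.76, while 0·21.98 = 0.00 ≤ 9.76

Final: 1 servers


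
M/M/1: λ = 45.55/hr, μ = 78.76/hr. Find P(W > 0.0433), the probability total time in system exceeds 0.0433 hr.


W ~ Exponential(μ−λ) for M/M/1.
μ − λ = 78.76 − 45.55 = 33.2100
P(W > t) = e^{−(μ−λ)t} = e^{−1.4380} = 0.237404

Final: 0.237404


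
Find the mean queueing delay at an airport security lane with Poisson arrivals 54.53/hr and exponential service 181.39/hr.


ρ = 54.53/181.39 = 0.3006
Wq = ρ/(μ−λ) = 0.3006/(181.39 − 54.53) = 0.3006/126.86 = 0.002370 hr

Final: 0.002370 hr


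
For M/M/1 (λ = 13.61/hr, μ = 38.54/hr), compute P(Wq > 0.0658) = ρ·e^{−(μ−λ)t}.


ρ = 13.61/38.54 = 0.3531
P(Wq > t) = ρ·e^{−(μ−λ)t} = 0.3531·e^{−1.6404}
= 0.3531·0.193904 = 0.068475

Final: 0.068475


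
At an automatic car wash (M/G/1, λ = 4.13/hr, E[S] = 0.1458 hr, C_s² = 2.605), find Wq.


ρ = λ·E[S] = 4.13·0.1458 = 0.6022
E[S²] = E[S]²(1+C_s²) = 0.1458²·(1+2.605) = 0.076634
Wq = λ·E[S²]/(2(1−ρ)) = 4.13·0.076634/(2·0.3978) = 0.39776 hr

Final: 0.39776 hr


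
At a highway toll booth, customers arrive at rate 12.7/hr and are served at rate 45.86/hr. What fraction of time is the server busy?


ρ = λ/μ = 12.7/45.86 = 0.2769

Final: 0.2769


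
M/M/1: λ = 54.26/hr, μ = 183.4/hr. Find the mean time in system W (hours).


W = 1/(μ−λ) = 1/(183.4 − 54.26) = 1/129.14 = 0.007744 hr

Final: 0.007744 hr


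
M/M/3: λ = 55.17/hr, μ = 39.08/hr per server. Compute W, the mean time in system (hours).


a = 1.4117; ρ = 0.4706; P₀ = 0.232889
Lq = P₀·a^c·ρ/(c!(1−ρ)²) = 0.18334
Wq = Lq/λ = 0.18334/55.17 = 0.003323 hr
W = Wq + 1/μ = 0.003323 + 0.02559 = 0.02891 hr

Final: 0.02891 hr


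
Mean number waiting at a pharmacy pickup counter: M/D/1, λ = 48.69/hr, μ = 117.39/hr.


ρ = 48.69/117.39 = 0.4148
M/D/1: Lq = ρ²/(2(1−ρ)) = 0.1720/(2·0.5852) = 0.14698

Final: 0.14698


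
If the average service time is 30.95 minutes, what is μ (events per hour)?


μ = 1/(service time) in consistent units.
1 hour = 60 min, so μ = 60/30.95 = 1.9386 per hour

Final: 1.9386 /hr


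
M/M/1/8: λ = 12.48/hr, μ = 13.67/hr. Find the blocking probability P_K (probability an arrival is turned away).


ρ = λ/μ = 12.48/13.67 = 0.9129
P_K = (1−ρ)ρ^K/(1−ρ^(K+1)) = (0.08705·0.482579)/(1 − 0.440570)
= 0.042009/0.559430 = 0.075093

Final: 0.075093


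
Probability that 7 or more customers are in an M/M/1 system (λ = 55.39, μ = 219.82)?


ρ = 55.39/219.82 = 0.2520
P(N ≥ n) = ρ^n = 0.2520^7 = 0.00006450

Final: 0.00006450


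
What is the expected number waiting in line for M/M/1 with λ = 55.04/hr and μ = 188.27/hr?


ρ = 55.04/188.27 = 0.2923
Lq = ρ²/(1−ρ) = 0.08547/0.7077 = 0.1208

Final: 0.1208


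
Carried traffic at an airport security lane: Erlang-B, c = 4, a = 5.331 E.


B(4,5.331) = 0.423603 (Erlang-B)
Carried load = a(1 − B) = 5.331·(1 − 0.423603) = 5.331·0.576397 = 3.0728 E

Final: 3.0728 Erlangs


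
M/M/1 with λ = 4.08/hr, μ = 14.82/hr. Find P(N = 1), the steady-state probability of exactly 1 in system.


ρ = 4.08/14.82 = 0.2753
P_n = (1−ρ)·ρ^n = (1 − 0.2753)·0.2753^1 = 0.7247·0.275304 = 0.199512

Final: 0.199512


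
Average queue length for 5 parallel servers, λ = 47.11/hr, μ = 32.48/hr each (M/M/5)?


a = λ/μ = 1.4504; ρ = a/5 = 0.2901
P₀ = 0.234158
Lq = P₀·a^c·ρ / (c!·(1−ρ)²) = 0.234158·6.41927·0.2901/(120·0.50398)
= 0.007210

Final: 0.007210


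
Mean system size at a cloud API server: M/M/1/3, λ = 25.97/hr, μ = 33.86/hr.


ρ = 25.97/33.86 = 0.7670
L = ρ[1 − (K+1)ρ^K + Kρ^(K+1)] / [(1−ρ)(1−ρ^(K+1))]
Numerator: 0.7670·(1 − 4·0.451185 + 3·0.346051) = 0.179022
Denominator: (0.2330)·(0.653949) = 0.152382
L = 0.179022/0.152382 = 1.1748

Final: 1.1748


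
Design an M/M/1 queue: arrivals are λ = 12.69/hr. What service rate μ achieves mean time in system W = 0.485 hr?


W = 1/(μ−λ) ⇒ μ − λ = 1/W = 1/0.485 = 2.0619
μ = λ + 1/W = 12.69 + 2.0619 = 14.7519 per hr

Final: 14.7519 /hr


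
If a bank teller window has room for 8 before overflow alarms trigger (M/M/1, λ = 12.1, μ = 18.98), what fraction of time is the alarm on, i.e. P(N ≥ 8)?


ρ = 12.1/18.98 = 0.6375
P(N ≥ n) = ρ^n = 0.6375^8 = 0.027284

Final: 0.027284


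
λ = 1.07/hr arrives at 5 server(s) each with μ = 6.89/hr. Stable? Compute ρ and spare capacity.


Total capacity cμ = 5·6.89 = 34.45/hr
ρ = λ/(cμ) = 1.07/34.45 = 0.03106
Stable ⇔ ρ < 1: YES
Spare capacity = cμ − λ = 34.45 − 1.07 = 33.38/hr

Final: ρ = 0.03106; stable; margin = 33.38/hr


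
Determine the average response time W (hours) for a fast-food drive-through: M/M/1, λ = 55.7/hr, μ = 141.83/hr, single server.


W = 1/(μ−λ) = 1/(141.83 − 55.7) = 1/86.13 = 0.01161 hr

Final: 0.01161 hr


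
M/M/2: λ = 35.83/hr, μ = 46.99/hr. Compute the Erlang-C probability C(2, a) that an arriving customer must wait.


a = λ/μ = 0.7625; ρ = a/2 = 0.3813
P₀ = 0.447962 (from M/M/c formula)
C(c,a) = [a^c/(c!(1−ρ))]·P₀ = [0.58141/(2·0.6187)]·0.447962
= 0.46983·0.447962 = 0.210465

Final: 0.210465


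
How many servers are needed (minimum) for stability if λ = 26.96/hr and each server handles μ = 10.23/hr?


Stability requires cμ > λ ⇔ c > λ/μ.
λ/μ = 26.96/10.23 = 2.6354
Minimum integer c = ⌊2.6354⌋ + 1 = 3
Check: 3·10.23 = 30.69 > 26.96, while 2·10.23 = 20.46 ≤ 26.96

Final: 3 servers


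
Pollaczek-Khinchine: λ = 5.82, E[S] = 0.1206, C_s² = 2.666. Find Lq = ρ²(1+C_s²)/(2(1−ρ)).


ρ = λ·E[S] = 5.82·0.1206 = 0.7019
Lq = ρ²(1+C_s²)/(2(1−ρ)) = 0.4927·(1+2.666)/(2·0.2981)
= 0.4927·3.6660/0.5962 = 3.02921

Final: 3.02921


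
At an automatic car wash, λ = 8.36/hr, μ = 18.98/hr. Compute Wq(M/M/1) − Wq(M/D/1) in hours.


ρ = 8.36/18.98 = 0.4405
Wq(M/M/1) = ρ/(μ−λ) = 0.4405/10.62 = 0.04147 hr
Wq(M/D/1) = ρ/(2(μ−λ)) = 0.02074 hr
Savings = 0.04147 − 0.02074 = 0.02074 hr

Final: 0.02074 hr


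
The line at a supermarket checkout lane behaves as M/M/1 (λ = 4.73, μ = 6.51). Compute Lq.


ρ = 4.73/6.51 = 0.7266
Lq = ρ²/(1−ρ) = 0.5279/0.2734 = 1.9307

Final: 1.9307


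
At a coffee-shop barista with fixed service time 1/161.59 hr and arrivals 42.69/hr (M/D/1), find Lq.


ρ = 42.69/161.59 = 0.2642
M/D/1: Lq = ρ²/(2(1−ρ)) = 0.06979/(2·0.7358) = 0.04743

Final: 0.04743


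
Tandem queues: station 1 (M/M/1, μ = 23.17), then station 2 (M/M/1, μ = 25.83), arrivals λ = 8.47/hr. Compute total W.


Each node sees arrival rate λ = 8.47/hr (tandem ⇒ throughput preserved).
W₁ = 1/(μ₁−λ) = 1/(23.17−8.47) = 0.06803 hr
W₂ = 1/(μ₂−λ) = 1/(25.83−8.47) = 0.05760 hr
W_total = W₁ + W₂ = 0.06803 + 0.05760 = 0.12563 hr

Final: 0.12563 hr


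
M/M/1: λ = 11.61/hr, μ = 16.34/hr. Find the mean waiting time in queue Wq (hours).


ρ = 11.61/16.34 = 0.7105
Wq = ρ/(μ−λ) = 0.7105/(16.34 − 11.61) = 0.7105/4.73 = 0.1502 hr

Final: 0.1502 hr


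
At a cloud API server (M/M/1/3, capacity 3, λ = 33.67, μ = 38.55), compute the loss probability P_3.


ρ = λ/μ = 33.67/38.55 = 0.8734
P_K = (1−ρ)ρ^K/(1−ρ^(K+1)) = (0.1266·0.666279)/(1 − 0.581936)
= 0.084344/0.418064 = 0.201748

Final: 0.201748


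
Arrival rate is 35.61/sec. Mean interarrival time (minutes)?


Mean interarrival time = 1/λ = 1/35.61 second = 0.02808 second
In minutes: 0.02808 × 0.0166667 = 0.0004680 min

Final: 0.0004680 min


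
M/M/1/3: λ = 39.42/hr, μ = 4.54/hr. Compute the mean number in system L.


ρ = 39.42/4.54 = 8.6828
L = ρ[1 − (K+1)ρ^K + Kρ^(K+1)] / [(1−ρ)(1−ρ^(K+1))]
Numerator: 8.6828·(1 − 4·654.609496 + 3·5683.856023) = 125328.944474
Denominator: (-7.6828)·(-5682.856023) = 43660.356406
L = 125328.944474/43660.356406 = 2.8705

Final: 2.8705


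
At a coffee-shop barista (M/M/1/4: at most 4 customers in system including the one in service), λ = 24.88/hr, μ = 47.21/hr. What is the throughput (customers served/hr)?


ρ = 0.5270; P_K = (1−ρ)ρ^4/(1−ρ^5) = 0.038032
λ_eff = λ(1 − P_K) = 24.88·(1 − 0.038032) = 24.88·0.961968 = 23.9338 /hr

Final: 23.9338 /hr


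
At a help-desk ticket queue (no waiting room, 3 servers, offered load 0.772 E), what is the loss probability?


B(c,a) = (a^c/c!) / Σ_{k=0}^{c} a^k/k!
a^3/3! = 0.076683
Σ terms (k=0..3): 1.00000 + 0.77200 + 0.29799 + 0.07668 = 2.146675
B = 0.076683/2.146675 = 0.035722

Final: 0.035722


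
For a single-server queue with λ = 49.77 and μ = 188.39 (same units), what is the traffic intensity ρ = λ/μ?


ρ = λ/μ = 49.77/188.39 = 0.2642

Final: 0.2642


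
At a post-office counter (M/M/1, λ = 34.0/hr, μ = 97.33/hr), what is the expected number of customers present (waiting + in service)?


ρ = λ/μ = 34.0/97.33 = 0.3493
L = ρ/(1−ρ) = 0.3493/(1 − 0.3493) = 0.3493/0.6507 = 0.5369

Final: 0.5369


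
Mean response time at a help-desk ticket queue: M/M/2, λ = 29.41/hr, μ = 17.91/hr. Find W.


a = 1.6421; ρ = 0.8210; P₀ = 0.098268
Lq = P₀·a^c·ρ/(c!(1−ρ)²) = 3.39691
Wq = Lq/λ = 3.39691/29.41 = 0.11550 hr
W = Wq + 1/μ = 0.11550 + 0.05583 = 0.17134 hr

Final: 0.17134 hr


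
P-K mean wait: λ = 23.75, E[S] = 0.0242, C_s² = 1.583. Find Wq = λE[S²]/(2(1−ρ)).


ρ = λ·E[S] = 23.75·0.0242 = 0.5747
E[S²] = E[S]²(1+C_s²) = 0.0242²·(1+1.583) = 0.001513
Wq = λ·E[S²]/(2(1−ρ)) = 23.75·0.001513/(2·0.4253) = 0.04224 hr

Final: 0.04224 hr


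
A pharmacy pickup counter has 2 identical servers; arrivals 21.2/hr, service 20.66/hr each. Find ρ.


ρ = λ/(cμ) = 21.2/(2·20.66) = 21.2/41.32 = 0.5131

Final: 0.5131


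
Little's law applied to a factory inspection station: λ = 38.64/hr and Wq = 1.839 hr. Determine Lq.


Lq = λWq = 38.64·1.839 = 71.0590

Final: 71.0590


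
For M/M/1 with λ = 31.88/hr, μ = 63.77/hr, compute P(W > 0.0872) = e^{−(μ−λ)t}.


W ~ Exponential(μ−λ) for M/M/1.
μ − λ = 63.77 − 31.88 = 31.8900
P(W > t) = e^{−(μ−λ)t} = e^{−2.7808} = 0.061988

Final: 0.061988


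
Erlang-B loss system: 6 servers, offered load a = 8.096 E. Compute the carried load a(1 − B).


B(6,8.096) = 0.394946 (Erlang-B)
Carried load = a(1 − B) = 8.096·(1 − 0.394946) = 8.096·0.605054 = 4.8985 E

Final: 4.8985 Erlangs


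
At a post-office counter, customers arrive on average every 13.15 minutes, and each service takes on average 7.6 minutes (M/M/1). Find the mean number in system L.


λ = 60/13.15 = 4.5627 /hr
μ = 60/7.6 = 7.8947 /hr
ρ = λ/μ = 4.5627/7.8947 = 0.5779
L = ρ/(1−ρ) = 0.5779/0.4221 = 1.3694

Final: 1.3694


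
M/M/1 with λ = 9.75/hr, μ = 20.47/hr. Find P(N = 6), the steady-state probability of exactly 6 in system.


ρ = 9.75/20.47 = 0.4763
P_n = (1−ρ)·ρ^n = (1 − 0.4763)·0.4763^6 = 0.5237·0.011677 = 0.006115

Final: 0.006115


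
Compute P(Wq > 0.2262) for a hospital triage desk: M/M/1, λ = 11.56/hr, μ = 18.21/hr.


ρ = 11.56/18.21 = 0.6348
P(Wq > t) = ρ·e^{−(μ−λ)t} = 0.6348·e^{−1.5042}
= 0.6348·0.222188 = 0.141049

Final: 0.141049


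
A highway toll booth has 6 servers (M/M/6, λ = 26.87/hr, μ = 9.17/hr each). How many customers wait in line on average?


a = λ/μ = 2.9302; ρ = a/6 = 0.4884
P₀ = 0.052613
Lq = P₀·a^c·ρ / (c!·(1−ρ)²) = 0.052613·632.97999·0.4884/(720·0.26177)
= 0.08629

Final: 0.08629


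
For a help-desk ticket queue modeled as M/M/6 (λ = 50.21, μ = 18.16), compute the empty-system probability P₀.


a = λ/μ = 50.21/18.16 = 2.7649; ρ = a/c = 0.4608
Σ_{k=0}^{5} a^k/k! (terms k=0..5) = 1.00000 + 2.76487 + 3.82225 + 3.52267 + 2.43493 + 1.34645 = 14.89116
Tail: a^6/(6!(1−ρ)) = 446.73118/(720·0.5392) = 1.15073
P₀ = 1/(14.89116 + 1.15073) = 1/16.04189 = 0.062337

Final: 0.062337


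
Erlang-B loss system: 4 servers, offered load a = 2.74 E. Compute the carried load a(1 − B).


B(4,2.74) = 0.176968 (Erlang-B)
Carried load = a(1 − B) = 2.74·(1 − 0.176968) = 2.74·0.823032 = 2.2551 E

Final: 2.2551 Erlangs


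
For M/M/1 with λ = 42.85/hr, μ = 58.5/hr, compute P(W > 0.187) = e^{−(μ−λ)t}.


W ~ Exponential(μ−λ) for M/M/1.
μ − λ = 58.5 − 42.85 = 15.6500
P(W > t) = e^{−(μ−λ)t} = e^{−2.9265} = 0.053582

Final: 0.053582


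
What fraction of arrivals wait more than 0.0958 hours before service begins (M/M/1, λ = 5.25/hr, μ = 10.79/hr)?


ρ = 5.25/10.79 = 0.4866
P(Wq > t) = ρ·e^{−(μ−λ)t} = 0.4866·e^{−0.5307}
= 0.4866·0.588174 = 0.286183

Final: 0.286183


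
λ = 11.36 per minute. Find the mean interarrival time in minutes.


Mean interarrival time = 1/λ = 1/11.36 minute = 0.08803 minute
In minutes: 0.08803 × 1 = 0.08803 min

Final: 0.08803 min


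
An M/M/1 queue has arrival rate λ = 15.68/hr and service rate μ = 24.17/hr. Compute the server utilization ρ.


ρ = λ/μ = 15.68/24.17 = 0.6487

Final: 0.6487


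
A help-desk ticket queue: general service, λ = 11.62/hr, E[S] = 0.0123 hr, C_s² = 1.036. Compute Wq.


ρ = λ·E[S] = 11.62·0.0123 = 0.1429
E[S²] = E[S]²(1+C_s²) = 0.0123²·(1+1.036) = 0.0003080
Wq = λ·E[S²]/(2(1−ρ)) = 11.62·0.0003080/(2·0.8571) = 0.002088 hr

Final: 0.002088 hr


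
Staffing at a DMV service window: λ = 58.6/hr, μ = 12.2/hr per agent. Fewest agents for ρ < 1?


Stability requires cμ > λ ⇔ c > λ/μ.
λ/μ = 58.6/12.2 = 4.8033
Minimum integer c = ⌊4.8033⌋ + 1 = 5
Check: 5·12.2 = 61.00 > 58.6, while 4·12.2 = 48.80 ≤ 58.6

Final: 5 servers


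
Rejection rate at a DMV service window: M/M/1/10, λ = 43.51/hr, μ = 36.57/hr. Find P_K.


ρ = λ/μ = 43.51/36.57 = 1.1898
P_K = (1−ρ)ρ^K/(1−ρ^(K+1)) = (-0.1898·5.683832)/(1 − 6.762470)
= -1.078638/-5.762470 = 0.187183

Final: 0.187183


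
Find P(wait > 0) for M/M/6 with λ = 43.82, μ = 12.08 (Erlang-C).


a = λ/μ = 3.6275; ρ = a/6 = 0.6046
P₀ = 0.025244 (from M/M/c formula)
C(c,a) = [a^c/(c!(1−ρ))]·P₀ = [2278.41396/(720·0.3954)]·0.025244
= 8.00280·0.025244 = 0.202021

Final: 0.202021


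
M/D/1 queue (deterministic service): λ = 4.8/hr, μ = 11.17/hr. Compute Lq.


ρ = 4.8/11.17 = 0.4297
M/D/1: Lq = ρ²/(2(1−ρ)) = 0.1847/(2·0.5703) = 0.16190

Final: 0.16190


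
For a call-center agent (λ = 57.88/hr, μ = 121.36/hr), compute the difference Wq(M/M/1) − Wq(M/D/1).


ρ = 57.88/121.36 = 0.4769
Wq(M/M/1) = ρ/(μ−λ) = 0.4769/63.48 = 0.007513 hr
Wq(M/D/1) = ρ/(2(μ−λ)) = 0.003757 hr
Savings = 0.007513 − 0.003757 = 0.003757 hr

Final: 0.003757 hr


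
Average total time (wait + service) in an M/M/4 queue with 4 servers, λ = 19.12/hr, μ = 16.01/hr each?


a = 1.1943; ρ = 0.2986; P₀ = 0.301924
Lq = P₀·a^c·ρ/(c!(1−ρ)²) = 0.01553
Wq = Lq/λ = 0.01553/19.12 = 0.0008122 hr
W = Wq + 1/μ = 0.0008122 + 0.06246 = 0.06327 hr

Final: 0.06327 hr


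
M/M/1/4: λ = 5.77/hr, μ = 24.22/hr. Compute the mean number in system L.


ρ = 5.77/24.22 = 0.2382
L = ρ[1 − (K+1)ρ^K + Kρ^(K+1)] / [(1−ρ)(1−ρ^(K+1))]
Numerator: 0.2382·(1 − 5·0.003221 + 4·0.0007674) = 0.235127
Denominator: (0.7618)·(0.999233) = 0.761183
L = 0.235127/0.761183 = 0.3089

Final: 0.3089


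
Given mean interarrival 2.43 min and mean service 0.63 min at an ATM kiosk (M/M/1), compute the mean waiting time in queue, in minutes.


λ = 60/2.43 = 24.6914 /hr
μ = 60/0.63 = 95.2381 /hr
ρ = λ/μ = 24.6914/95.2381 = 0.2593
Wq = ρ/(μ−λ) = 0.2593/(95.2381−24.6914) = 0.003675 hr
In minutes: 0.003675·60 = 0.2205 min

Final: 0.2205 min


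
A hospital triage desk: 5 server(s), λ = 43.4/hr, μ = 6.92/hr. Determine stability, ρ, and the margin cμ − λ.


Total capacity cμ = 5·6.92 = 34.60/hr
ρ = λ/(cμ) = 43.4/34.60 = 1.2543
Stable ⇔ ρ < 1: NO
Spare capacity = cμ − λ = 34.60 − 43.4 = -8.80/hr

Final: ρ = 1.2543; unstable; margin = -8.80/hr


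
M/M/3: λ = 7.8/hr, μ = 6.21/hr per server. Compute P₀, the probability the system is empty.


a = λ/μ = 7.8/6.21 = 1.2560; ρ = a/c = 0.4187
Σ_{k=0}^{2} a^k/k! (terms k=0..2) = 1.00000 + 1.25604 + 0.78882 = 3.04486
Tail: a^3/(3!(1−ρ)) = 1.98157/(6·0.5813) = 0.56812
P₀ = 1/(3.04486 + 0.56812) = 1/3.61298 = 0.276780

Final: 0.276780


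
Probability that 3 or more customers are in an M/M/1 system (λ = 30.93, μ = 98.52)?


ρ = 30.93/98.52 = 0.3139
P(N ≥ n) = ρ^n = 0.3139^3 = 0.030943

Final: 0.030943


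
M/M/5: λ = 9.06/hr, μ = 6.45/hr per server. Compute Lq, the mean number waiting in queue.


a = λ/μ = 1.4047; ρ = a/5 = 0.2809
P₀ = 0.245179
Lq = P₀·a^c·ρ / (c!·(1−ρ)²) = 0.245179·5.46818·0.2809/(120·0.51706)
= 0.006070

Final: 0.006070


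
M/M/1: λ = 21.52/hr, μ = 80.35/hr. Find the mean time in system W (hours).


W = 1/(μ−λ) = 1/(80.35 − 21.52) = 1/58.83 = 0.01700 hr

Final: 0.01700 hr


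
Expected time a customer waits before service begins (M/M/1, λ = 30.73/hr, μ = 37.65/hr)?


ρ = 30.73/37.65 = 0.8162
Wq = ρ/(μ−λ) = 0.8162/(37.65 − 30.73) = 0.8162/6.92 = 0.1179 hr

Final: 0.1179 hr


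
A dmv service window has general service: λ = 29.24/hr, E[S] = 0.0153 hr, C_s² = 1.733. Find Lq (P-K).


ρ = λ·E[S] = 29.24·0.0153 = 0.4474
Lq = ρ²(1+C_s²)/(2(1−ρ)) = 0.2001·(1+1.733)/(2·0.5526)
= 0.2001·2.7330/1.1053 = 0.49490

Final: 0.49490


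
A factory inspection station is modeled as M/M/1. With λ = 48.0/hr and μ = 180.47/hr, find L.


ρ = λ/μ = 48.0/180.47 = 0.2660
L = ρ/(1−ρ) = 0.2660/(1 − 0.2660) = 0.2660/0.7340 = 0.3623

Final: 0.3623


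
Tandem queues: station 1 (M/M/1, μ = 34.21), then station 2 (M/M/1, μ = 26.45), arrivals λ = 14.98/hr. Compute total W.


Each node sees arrival rate λ = 14.98/hr (tandem ⇒ throughput preserved).
W₁ = 1/(μ₁−λ) = 1/(34.21−14.98) = 0.05200 hr
W₂ = 1/(μ₂−λ) = 1/(26.45−14.98) = 0.08718 hr
W_total = W₁ + W₂ = 0.05200 + 0.08718 = 0.13919 hr

Final: 0.13919 hr


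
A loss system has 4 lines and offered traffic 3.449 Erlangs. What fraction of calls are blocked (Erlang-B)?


B(c,a) = (a^c/c!) / Σ_{k=0}^{c} a^k/k!
a^4/4! = 5.896055
Σ terms (k=0..4): 1.00000 + 3.44900 + 5.94780 + 6.83799 + 5.89606 = 23.130844
B = 5.896055/23.130844 = 0.254900

Final: 0.254900


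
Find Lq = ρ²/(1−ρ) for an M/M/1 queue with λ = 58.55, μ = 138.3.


ρ = 58.55/138.3 = 0.4234
Lq = ρ²/(1−ρ) = 0.1792/0.5766 = 0.3108

Final: 0.3108


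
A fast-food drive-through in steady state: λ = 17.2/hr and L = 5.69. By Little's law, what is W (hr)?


W = L/λ = 5.69/17.2 = 0.3308 hr

Final: 0.3308 hr


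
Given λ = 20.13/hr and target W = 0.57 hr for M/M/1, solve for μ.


W = 1/(μ−λ) ⇒ μ − λ = 1/W = 1/0.57 = 1.7544
μ = λ + 1/W = 20.13 + 1.7544 = 21.8844 per hr

Final: 21.8844 /hr


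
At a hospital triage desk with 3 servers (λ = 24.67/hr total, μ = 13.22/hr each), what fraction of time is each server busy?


ρ = λ/(cμ) = 24.67/(3·13.22) = 24.67/39.66 = 0.6220

Final: 0.6220


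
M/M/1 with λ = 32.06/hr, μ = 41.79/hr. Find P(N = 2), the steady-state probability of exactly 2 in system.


ρ = 32.06/41.79 = 0.7672
P_n = (1−ρ)·ρ^n = (1 − 0.7672)·0.7672^2 = 0.2328·0.588549 = 0.137032

Final: 0.137032


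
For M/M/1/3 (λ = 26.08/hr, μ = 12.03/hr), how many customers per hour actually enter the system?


ρ = 2.1679; P_K = (1−ρ)ρ^3/(1−ρ^4) = 0.564273
λ_eff = λ(1 − P_K) = 26.08·(1 − 0.564273) = 26.08·0.435727 = 11.3638 /hr

Final: 11.3638 /hr


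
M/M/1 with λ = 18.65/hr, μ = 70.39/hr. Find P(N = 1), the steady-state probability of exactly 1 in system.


ρ = 18.65/70.39 = 0.2650
P_n = (1−ρ)·ρ^n = (1 − 0.2650)·0.2650^1 = 0.7350·0.264952 = 0.194753

Final: 0.194753


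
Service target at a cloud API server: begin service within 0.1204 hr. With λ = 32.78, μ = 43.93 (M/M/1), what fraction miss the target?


ρ = 32.78/43.93 = 0.7462
P(Wq > t) = ρ·e^{−(μ−λ)t} = 0.7462·e^{−1.3425}
= 0.7462·0.261202 = 0.194906

Final: 0.194906


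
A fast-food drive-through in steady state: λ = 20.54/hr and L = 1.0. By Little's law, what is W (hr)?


W = L/λ = 1.0/20.54 = 0.04869 hr

Final: 0.04869 hr


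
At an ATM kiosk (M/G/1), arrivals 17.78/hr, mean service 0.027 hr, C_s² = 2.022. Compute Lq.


ρ = λ·E[S] = 17.78·0.027 = 0.4801
Lq = ρ²(1+C_s²)/(2(1−ρ)) = 0.2305·(1+2.022)/(2·0.5199)
= 0.2305·3.0220/1.0399 = 0.66973

Final: 0.66973


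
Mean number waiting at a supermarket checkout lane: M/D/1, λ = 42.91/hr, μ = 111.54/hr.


ρ = 42.91/111.54 = 0.3847
M/D/1: Lq = ρ²/(2(1−ρ)) = 0.1480/(2·0.6153) = 0.12027

Final: 0.12027


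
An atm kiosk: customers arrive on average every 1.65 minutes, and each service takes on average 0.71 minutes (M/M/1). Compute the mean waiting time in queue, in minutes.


λ = 60/1.65 = 36.3636 /hr
μ = 60/0.71 = 84.5070 /hr
ρ = λ/μ = 36.3636/84.5070 = 0.4303
Wq = ρ/(μ−λ) = 0.4303/(84.5070−36.3636) = 0.008938 hr
In minutes: 0.008938·60 = 0.5363 min

Final: 0.5363 min


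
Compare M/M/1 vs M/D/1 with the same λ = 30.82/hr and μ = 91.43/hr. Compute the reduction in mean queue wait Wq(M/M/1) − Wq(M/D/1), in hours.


ρ = 30.82/91.43 = 0.3371
Wq(M/M/1) = ρ/(μ−λ) = 0.3371/60.61 = 0.005562 hr
Wq(M/D/1) = ρ/(2(μ−λ)) = 0.002781 hr
Savings = 0.005562 − 0.002781 = 0.002781 hr

Final: 0.002781 hr


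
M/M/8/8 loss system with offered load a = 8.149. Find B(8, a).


B(c,a) = (a^c/c!) / Σ_{k=0}^{c} a^k/k!
a^8/8! = 482.296399
Σ terms (k=0..8): 1.00000 + 8.14900 + 33.20310 + 90.19069 + 183.74098 + 299.46105 + 406.71802 + 473.47787 + 482.29640 = 1978.237107
B = 482.296399/1978.237107 = 0.243801

Final: 0.243801
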